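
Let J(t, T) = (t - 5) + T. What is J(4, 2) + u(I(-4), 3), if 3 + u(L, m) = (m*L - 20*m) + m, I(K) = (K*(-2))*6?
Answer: 85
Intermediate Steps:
J(t, T) = -5 + T + t (J(t, T) = (-5 + t) + T = -5 + T + t)
I(K) = -12*K (I(K) = -2*K*6 = -12*K)
u(L, m) = -3 - 19*m + L*m (u(L, m) = -3 + ((m*L - 20*m) + m) = -3 + ((L*m - 20*m) + m) = -3 + ((-20*m + L*m) + m) = -3 + (-19*m + L*m) = -3 - 19*m + L*m)
J(4, 2) + u(I(-4), 3) = (-5 + 2 + 4) + (-3 - 19*3 - 12*(-4)*3) = 1 + (-3 - 57 + 48*3) = 1 + (-3 - 57 + 144) = 1 + 84 = 85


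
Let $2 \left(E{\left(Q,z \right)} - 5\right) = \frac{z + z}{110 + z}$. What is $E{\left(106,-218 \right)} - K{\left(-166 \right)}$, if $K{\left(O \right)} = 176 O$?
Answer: $\frac{1578043}{54} \approx 29223.0$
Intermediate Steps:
$E{\left(Q,z \right)} = 5 + \frac{z}{110 + z}$ ($E{\left(Q,z \right)} = 5 + \frac{\left(z + z\right) \frac{1}{110 + z}}{2} = 5 + \frac{2 z \frac{1}{110 + z}}{2} = 5 + \frac{z}{110 + z}$)
$E{\left(106,-218 \right)} - K{\left(-166 \right)} = \frac{2 \left(275 + 3 \left(-218\right)\right)}{110 - 218} - 176 \left(-166\right) = \frac{2 \left(275 - 654\right)}{-108} - -29216 = 2 \left(- \frac{1}{108}\right) \left(-379\right) + 29216 = \frac{379}{54} + 29216 = \frac{1578043}{54}$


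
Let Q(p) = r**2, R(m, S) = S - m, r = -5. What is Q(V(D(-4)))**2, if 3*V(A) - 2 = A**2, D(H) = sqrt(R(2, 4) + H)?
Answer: 625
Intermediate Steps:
D(H) = sqrt(2 + H) (D(H) = sqrt((4 - 1*2) + H) = sqrt((4 - 2) + H) = sqrt(2 + H))
V(A) = 2/3 + A**2/3
Q(p) = 25 (Q(p) = (-5)**2 = 25)
Q(V(D(-4)))**2 = 25**2 = 625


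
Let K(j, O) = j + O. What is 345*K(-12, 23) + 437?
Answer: 4232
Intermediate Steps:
K(j, O) = O + j
345*K(-12, 23) + 437 = 345*(23 - 12) + 437 = 345*11 + 437 = 3795 + 437 = 4232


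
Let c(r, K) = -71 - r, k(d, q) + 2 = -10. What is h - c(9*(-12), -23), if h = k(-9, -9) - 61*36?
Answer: -2245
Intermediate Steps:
k(d, q) = -12 (k(d, q) = -2 - 10 = -12)
h = -2208 (h = -12 - 61*36 = -12 - 2196 = -2208)
h - c(9*(-12), -23) = -2208 - (-71 - 9*(-12)) = -2208 - (-71 - 1*(-108)) = -2208 - (-71 + 108) = -2208 - 1*37 = -2208 - 37 = -2245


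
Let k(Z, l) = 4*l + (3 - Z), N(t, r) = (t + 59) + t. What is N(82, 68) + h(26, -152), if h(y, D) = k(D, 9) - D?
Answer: 566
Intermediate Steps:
N(t, r) = 59 + 2*t (N(t, r) = (59 + t) + t = 59 + 2*t)
k(Z, l) = 3 - Z + 4*l
h(y, D) = 39 - 2*D (h(y, D) = (3 - D + 4*9) - D = (3 - D + 36) - D = (39 - D) - D = 39 - 2*D)
N(82, 68) + h(26, -152) = (59 + 2*82) + (39 - 2*(-152)) = (59 + 164) + (39 + 304) = 223 + 343 = 566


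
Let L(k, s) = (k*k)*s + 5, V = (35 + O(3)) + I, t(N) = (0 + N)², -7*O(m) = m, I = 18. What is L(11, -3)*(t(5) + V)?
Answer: -194394/7 ≈ -27771.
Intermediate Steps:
O(m) = -m/7
t(N) = N²
V = 368/7 (V = (35 - ⅐*3) + 18 = (35 - 3/7) + 18 = 242/7 + 18 = 368/7 ≈ 52.571)
L(k, s) = 5 + s*k² (L(k, s) = k²*s + 5 = s*k² + 5 = 5 + s*k²)
L(11, -3)*(t(5) + V) = (5 - 3*11²)*(5² + 368/7) = (5 - 3*121)*(25 + 368/7) = (5 - 363)*(543/7) = -358*543/7 = -194394/7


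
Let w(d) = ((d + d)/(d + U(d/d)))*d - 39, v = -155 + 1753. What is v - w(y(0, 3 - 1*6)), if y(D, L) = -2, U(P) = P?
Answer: 1645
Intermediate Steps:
v = 1598
w(d) = -39 + 2*d**2/(1 + d) (w(d) = ((d + d)/(d + d/d))*d - 39 = ((2*d)/(d + 1))*d - 39 = ((2*d)/(1 + d))*d - 39 = (2*d/(1 + d))*d - 39 = 2*d**2/(1 + d) - 39 = -39 + 2*d**2/(1 + d))
v - w(y(0, 3 - 1*6)) = 1598 - (-39 - 39*(-2) + 2*(-2)**2)/(1 - 2) = 1598 - (-39 + 78 + 2*4)/(-1) = 1598 - (-1)*(-39 + 78 + 8) = 1598 - (-1)*47 = 1598 - 1*(-47) = 1598 + 47 = 1645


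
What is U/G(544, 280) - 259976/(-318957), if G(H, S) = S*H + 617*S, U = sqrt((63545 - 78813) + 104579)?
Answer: 259976/318957 + sqrt(89311)/325080 ≈ 0.81600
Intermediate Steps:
U = sqrt(89311) (U = sqrt(-15268 + 104579) = sqrt(89311) ≈ 298.85)
G(H, S) = 617*S + H*S (G(H, S) = H*S + 617*S = 617*S + H*S)
U/G(544, 280) - 259976/(-318957) = sqrt(89311)/((280*(617 + 544))) - 259976/(-318957) = sqrt(89311)/((280*1161)) - 259976*(-1/318957) = sqrt(89311)/325080 + 259976/318957 = 259976/318957 + sqrt(89311)/325080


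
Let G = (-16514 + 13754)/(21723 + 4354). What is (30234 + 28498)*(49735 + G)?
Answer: 76171694193220/26077 ≈ 2.9210e+9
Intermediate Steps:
G = -2760/26077 ≈ -0.10584
(30234 + 28498)*(49735 + G) = (30234 + 28498)*(49735 - 2760/26077) = 58732*(1296936835/26077) = 76171694193220/26077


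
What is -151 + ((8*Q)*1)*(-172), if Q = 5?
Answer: -7031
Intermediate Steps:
-151 + ((8*Q)*1)*(-172) = -151 + ((8*5)*1)*(-172) = -151 + (40*1)*(-172) = -151 + 40*(-172) = -151 - 6880 = -7031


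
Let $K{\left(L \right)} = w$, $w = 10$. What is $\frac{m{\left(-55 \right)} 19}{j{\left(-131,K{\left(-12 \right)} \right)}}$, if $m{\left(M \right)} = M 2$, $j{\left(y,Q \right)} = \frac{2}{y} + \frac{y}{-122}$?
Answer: $- \frac{33402380}{16917} \approx -1974.5$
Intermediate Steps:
$K{\left(L \right)} = 10$
$j{\left(y,Q \right)} = \frac{2}{y} - \frac{y}{122}$ ($j{\left(y,Q \right)} = \frac{2}{y} + y \left(- \frac{1}{122}\right) = \frac{2}{y} - \frac{y}{122}$)
$m{\left(M \right)} = 2 M$
$\frac{m{\left(-55 \right)} 19}{j{\left(-131,K{\left(-12 \right)} \right)}} = \frac{2 \left(-55\right) 19}{\frac{2}{-131} - - \frac{131}{122}} = \frac{\left(-110\right) 19}{2 \left(- \frac{1}{131}\right) + \frac{131}{122}} = - \frac{2090}{- \frac{2}{131} + \frac{131}{122}} = - \frac{2090}{\frac{16917}{15982}} = \left(-2090\right) \frac{15982}{16917} = - \frac{33402380}{16917}$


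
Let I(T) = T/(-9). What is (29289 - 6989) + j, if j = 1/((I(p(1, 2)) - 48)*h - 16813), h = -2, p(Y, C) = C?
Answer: 3355012691/150449 ≈ 22300.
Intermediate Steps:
I(T) = -T/9 (I(T) = T*(-⅑) = -T/9)
j = -9/150449 (j = 1/((-⅑*2 - 48)*(-2) - 16813) = 1/((-2/9 - 48)*(-2) - 16813) = 1/(-434/9*(-2) - 16813) = 1/(868/9 - 16813) = 1/(-150449/9) = -9/150449 ≈ -5.9821e-5)
(29289 - 6989) + j = (29289 - 6989) - 9/150449 = 22300 - 9/150449 = 3355012691/150449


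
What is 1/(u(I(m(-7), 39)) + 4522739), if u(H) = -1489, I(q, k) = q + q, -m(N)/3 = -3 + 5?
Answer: 1/4521250 ≈ 2.2118e-7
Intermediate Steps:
m(N) = -6 (m(N) = -3*(-3 + 5) = -3*2 = -6)
I(q, k) = 2*q
1/(u(I(m(-7), 39)) + 4522739) = 1/(-1489 + 4522739) = 1/4521250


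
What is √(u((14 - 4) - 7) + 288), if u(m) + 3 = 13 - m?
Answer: √295 ≈ 17.176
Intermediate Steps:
u(m) = 10 - m (u(m) = -3 + (13 - m) = 10 - m)
√(u((14 - 4) - 7) + 288) = √((10 - ((14 - 4) - 7)) + 288) = √((10 - (10 - 7)) + 288) = √((10 - 1*3) + 288) = √((10 - 3) + 288) = √(7 + 288) = √295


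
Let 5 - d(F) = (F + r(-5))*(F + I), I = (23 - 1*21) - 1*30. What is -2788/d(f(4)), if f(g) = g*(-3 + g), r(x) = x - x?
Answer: -2788/101 ≈ -27.604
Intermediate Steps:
r(x) = 0
I = -28 (I = (23 - 21) - 30 = 2 - 30 = -28)
d(F) = 5 - F*(-28 + F) (d(F) = 5 - (F + 0)*(F - 28) = 5 - F*(-28 + F))
-2788/d(f(4)) = -2788/(5 - (4*(-3 + 4))² + 28*(4*(-3 + 4))) = -2788/(5 - (4*1)² + 28*(4*1)) = -2788/(5 - 1*4² + 28*4) = -2788/(5 - 1*16 + 112) = -2788/(5 - 16 + 112) = -2788/101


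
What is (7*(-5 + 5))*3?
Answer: 0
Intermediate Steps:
(7*(-5 + 5))*3 = (7*0)*3 = 0*3 = 0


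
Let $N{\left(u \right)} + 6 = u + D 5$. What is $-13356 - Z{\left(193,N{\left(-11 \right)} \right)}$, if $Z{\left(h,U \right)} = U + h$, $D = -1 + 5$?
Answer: $-13552$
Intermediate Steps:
$D = 4$
$N{\left(u \right)} = 14 + u$ ($N{\left(u \right)} = -6 + \left(u + 4 \cdot 5\right) = -6 + \left(u + 20\right) = -6 + \left(20 + u\right) = 14 + u$)
$-13356 - Z{\left(193,N{\left(-11 \right)} \right)} = -13356 - \left(\left(14 - 11\right) + 193\right) = -13356 - \left(3 + 193\right) = -13356 - 196 = -13552$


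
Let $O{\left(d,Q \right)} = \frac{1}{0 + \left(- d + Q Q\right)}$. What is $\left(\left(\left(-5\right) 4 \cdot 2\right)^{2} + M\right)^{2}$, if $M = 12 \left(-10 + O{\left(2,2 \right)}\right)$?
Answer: $2208196$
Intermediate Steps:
$O{\left(d,Q \right)} = \frac{1}{Q^{2} - d}$ ($O{\left(d,Q \right)} = \frac{1}{0 + \left(- d + Q^{2}\right)} = \frac{1}{0 + \left(Q^{2} - d\right)} = \frac{1}{Q^{2} - d}$)
$M = -114$ ($M = 12 \left(-10 + \frac{1}{2^{2} - 2}\right) = 12 \left(-10 + \frac{1}{4 - 2}\right) = 12 \left(-10 + \frac{1}{2}\right) = 12 \left(- \frac{19}{2}\right) = -114$)
$\left(\left(\left(-5\right) 4 \cdot 2\right)^{2} + M\right)^{2} = \left(\left(\left(-5\right) 4 \cdot 2\right)^{2} - 114\right)^{2} = \left(\left(\left(-20\right) 2\right)^{2} - 114\right)^{2} = \left(\left(-40\right)^{2} - 114\right)^{2} = \left(1600 - 114\right)^{2} = 1486^{2} = 2208196$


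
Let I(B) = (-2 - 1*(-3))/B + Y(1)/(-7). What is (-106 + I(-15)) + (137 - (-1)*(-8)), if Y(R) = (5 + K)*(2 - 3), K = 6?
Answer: 2573/105 ≈ 24.505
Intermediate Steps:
Y(R) = -11 (Y(R) = (5 + 6)*(2 - 3) = 11*(-1) = -11)
I(B) = 11/7 + 1/B (I(B) = (-2 - 1*(-3))/B - 11/(-7) = (-2 + 3)/B - 11*(-1/7) = 1/B + 11/7 = 11/7 + 1/B)
(-106 + I(-15)) + (137 - (-1)*(-8)) = (-106 + (11/7 + 1/(-15))) + (137 - (-1)*(-8)) = (-106 + (11/7 - 1/15)) + (137 - 1*8) = (-106 + 158/105) + (137 - 8) = -10972/105 + 129 = 2573/105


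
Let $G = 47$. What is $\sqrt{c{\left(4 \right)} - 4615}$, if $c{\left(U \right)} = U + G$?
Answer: $2 i \sqrt{1141} \approx 67.557 i$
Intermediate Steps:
$c{\left(U \right)} = 47 + U$ ($c{\left(U \right)} = U + 47 = 47 + U$)
$\sqrt{c{\left(4 \right)} - 4615} = \sqrt{\left(47 + 4\right) - 4615} = \sqrt{51 - 4615} = \sqrt{-4564} = 2 i \sqrt{1141}$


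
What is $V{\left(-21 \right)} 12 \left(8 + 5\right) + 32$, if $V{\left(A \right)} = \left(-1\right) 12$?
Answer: $-1840$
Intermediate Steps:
$V{\left(A \right)} = -12$
$V{\left(-21 \right)} 12 \left(8 + 5\right) + 32 = - 12 \cdot 12 \left(8 + 5\right) + 32 = - 12 \cdot 12 \cdot 13 + 32 = \left(-12\right) 156 + 32 = -1872 + 32 = -1840$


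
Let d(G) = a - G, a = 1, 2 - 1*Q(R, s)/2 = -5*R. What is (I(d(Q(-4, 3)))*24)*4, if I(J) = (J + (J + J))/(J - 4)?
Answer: 3552/11 ≈ 322.91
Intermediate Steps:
Q(R, s) = 4 + 10*R (Q(R, s) = 4 - (-10)*R = 4 + 10*R)
d(G) = 1 - G
I(J) = 3*J/(-4 + J) (I(J) = (J + 2*J)/(-4 + J) = (3*J)/(-4 + J) = 3*J/(-4 + J))
(I(d(Q(-4, 3)))*24)*4 = ((3*(1 - (4 + 10*(-4)))/(-4 + (1 - (4 + 10*(-4)))))*24)*4 = ((3*(1 - (4 - 40))/(-4 + (1 - (4 - 40))))*24)*4 = ((3*(1 - 1*(-36))/(-4 + (1 - 1*(-36))))*24)*4 = ((3*(1 + 36)/(-4 + (1 + 36)))*24)*4 = ((3*37/(-4 + 37))*24)*4 = ((3*37/33)*24)*4 = ((3*37*(1/33))*24)*4 = ((37/11)*24)*4 = (888/11)*4 = 3552/11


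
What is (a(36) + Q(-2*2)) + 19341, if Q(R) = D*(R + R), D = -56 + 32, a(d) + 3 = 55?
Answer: 19585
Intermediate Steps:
a(d) = 52 (a(d) = -3 + 55 = 52)
D = -24
Q(R) = -48*R (Q(R) = -24*(R + R) = -48*R)
(a(36) + Q(-2*2)) + 19341 = (52 - (-96)*2) + 19341 = (52 - 48*(-4)) + 19341 = (52 + 192) + 19341 = 244 + 19341 = 19585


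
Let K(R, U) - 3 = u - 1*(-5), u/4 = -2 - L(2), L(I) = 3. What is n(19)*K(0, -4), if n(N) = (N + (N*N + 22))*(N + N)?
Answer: -183312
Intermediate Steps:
n(N) = 2*N*(22 + N + N**2) (n(N) = (N + (N**2 + 22))*(2*N) = (N + (22 + N**2))*(2*N) = (22 + N + N**2)*(2*N) = 2*N*(22 + N + N**2))
u = -20 (u = 4*(-2 - 1*3) = 4*(-2 - 3) = 4*(-5) = -20)
K(R, U) = -12 (K(R, U) = 3 + (-20 - 1*(-5)) = 3 + (-20 + 5) = 3 - 15 = -12)
n(19)*K(0, -4) = (2*19*(22 + 19 + 19**2))*(-12) = (2*19*(22 + 19 + 361))*(-12) = (2*19*402)*(-12) = 15276*(-12) = -183312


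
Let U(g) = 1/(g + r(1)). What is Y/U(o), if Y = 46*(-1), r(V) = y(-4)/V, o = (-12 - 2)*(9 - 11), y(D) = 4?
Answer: -1472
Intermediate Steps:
o = 28 (o = -14*(-2) = 28)
r(V) = 4/V
U(g) = 1/(4 + g) (U(g) = 1/(g + 4/1) = 1/(g + 4*1) = 1/(g + 4) = 1/(4 + g))
Y = -46
Y/U(o) = -46/(1/(4 + 28)) = -46/(1/32) = -46/1/32 = -46*32 = -1472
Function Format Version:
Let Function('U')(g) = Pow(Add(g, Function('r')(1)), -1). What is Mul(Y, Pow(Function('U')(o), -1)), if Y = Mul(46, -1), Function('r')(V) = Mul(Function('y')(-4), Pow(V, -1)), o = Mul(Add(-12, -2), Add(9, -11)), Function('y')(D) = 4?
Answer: -1472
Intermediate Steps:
o = 28 (o = Mul(-14, -2) = 28)
Function('r')(V) = Mul(4, Pow(V, -1))
Function('U')(g) = Pow(Add(4, g), -1) (Function('U')(g) = Pow(Add(g, Mul(4, Pow(1, -1))), -1) = Pow(Add(g, Mul(4, 1)), -1) = Pow(Add(g, 4), -1) = Pow(Add(4, g), -1))
Y = -46
Mul(Y, Pow(Function('U')(o), -1)) = Mul(-46, Pow(Pow(Add(4, 28), -1), -1)) = Mul(-46, Pow(Pow(32, -1), -1)) = Mul(-46, Pow(Rational(1, 32), -1)) = Mul(-46, 32) = -1472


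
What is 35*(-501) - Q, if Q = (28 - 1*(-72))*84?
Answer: -25935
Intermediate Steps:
Q = 8400 (Q = (28 + 72)*84 = 100*84 = 8400)
35*(-501) - Q = 35*(-501) - 1*8400 = -17535 - 8400 = -25935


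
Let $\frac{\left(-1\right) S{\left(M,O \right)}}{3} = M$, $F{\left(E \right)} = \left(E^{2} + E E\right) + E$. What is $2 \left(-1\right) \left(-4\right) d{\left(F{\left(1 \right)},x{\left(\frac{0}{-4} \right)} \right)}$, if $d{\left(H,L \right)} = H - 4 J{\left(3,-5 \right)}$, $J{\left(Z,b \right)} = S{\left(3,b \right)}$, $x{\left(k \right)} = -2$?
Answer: $312$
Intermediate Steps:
$F{\left(E \right)} = E + 2 E^{2}$ ($F{\left(E \right)} = \left(E^{2} + E^{2}\right) + E = 2 E^{2} + E = E + 2 E^{2}$)
$S{\left(M,O \right)} = - 3 M$
$J{\left(Z,b \right)} = -9$ ($J{\left(Z,b \right)} = \left(-3\right) 3 = -9$)
$d{\left(H,L \right)} = 36 + H$ ($d{\left(H,L \right)} = H - -36 = H + 36 = 36 + H$)
$2 \left(-1\right) \left(-4\right) d{\left(F{\left(1 \right)},x{\left(\frac{0}{-4} \right)} \right)} = 2 \left(-1\right) \left(-4\right) \left(36 + 1 \left(1 + 2 \cdot 1\right)\right) = \left(-2\right) \left(-4\right) \left(36 + 1 \left(1 + 2\right)\right) = 8 \left(36 + 1 \cdot 3\right) = 8 \left(36 + 3\right) = 8 \cdot 39 = 312$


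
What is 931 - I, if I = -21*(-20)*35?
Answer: -13769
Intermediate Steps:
I = 14700 (I = 420*35 = 14700)
931 - I = 931 - 1*14700 = 931 - 14700 = -13769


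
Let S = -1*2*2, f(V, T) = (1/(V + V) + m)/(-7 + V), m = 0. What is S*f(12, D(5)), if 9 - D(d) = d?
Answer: -1/30 ≈ -0.033333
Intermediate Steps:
D(d) = 9 - d
f(V, T) = 1/(2*V*(-7 + V)) (f(V, T) = (1/(V + V) + 0)/(-7 + V) = (1/(2*V) + 0)/(-7 + V) = (1/(2*V))/(-7 + V) = 1/(2*V*(-7 + V)))
S = -4 (S = -2*2 = -4)
S*f(12, D(5)) = -2/(12*(-7 + 12)) = -2/(12*5) = -4*1/120 = -1/30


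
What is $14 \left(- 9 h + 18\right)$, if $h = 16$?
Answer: $-1764$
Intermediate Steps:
$14 \left(- 9 h + 18\right) = 14 \left(\left(-9\right) 16 + 18\right) = 14 \left(-144 + 18\right) = 14 \left(-126\right) = -1764$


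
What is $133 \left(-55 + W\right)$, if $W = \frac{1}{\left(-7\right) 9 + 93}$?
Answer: $- \frac{219317}{30} \approx -7310.6$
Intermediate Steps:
$W = \frac{1}{30}$ ($W = \frac{1}{-63 + 93} = \frac{1}{30} \approx 0.033333$)
$133 \left(-55 + W\right) = 133 \left(-55 + \frac{1}{30}\right) = 133 \left(- \frac{1649}{30}\right) = - \frac{219317}{30}$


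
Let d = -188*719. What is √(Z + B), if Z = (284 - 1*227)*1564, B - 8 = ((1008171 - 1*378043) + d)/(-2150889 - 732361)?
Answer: √7411640413483630/288325 ≈ 298.59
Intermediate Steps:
d = -135172
B = 11285522/1441625 (B = 8 + ((1008171 - 1*378043) - 135172)/(-2150889 - 732361) = 8 + ((1008171 - 378043) - 135172)/(-2883250) = 8 + (630128 - 135172)*(-1/2883250) = 8 + 494956*(-1/2883250) = 8 - 247478/1441625 = 11285522/1441625 ≈ 7.8283)
Z = 89148 (Z = (284 - 227)*1564 = 57*1564 = 89148)
√(Z + B) = √(89148 + 11285522/1441625) = √(128529271022/1441625) = √7411640413483630/288325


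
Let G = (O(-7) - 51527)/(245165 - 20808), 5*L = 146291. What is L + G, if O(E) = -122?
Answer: 32821151642/1121785 ≈ 29258.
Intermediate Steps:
L = 146291/5 (L = (1/5)*146291 = 146291/5 ≈ 29258.)
G = -51649/224357 (G = (-122 - 51527)/(245165 - 20808) = -51649/224357 ≈ -0.23021)
L + G = 146291/5 - 51649/224357 = 32821151642/1121785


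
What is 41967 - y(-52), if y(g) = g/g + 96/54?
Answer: 377678/9 ≈ 41964.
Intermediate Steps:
y(g) = 25/9 (y(g) = 1 + 96*(1/54) = 1 + 16/9 = 25/9)
41967 - y(-52) = 41967 - 1*25/9 = 41967 - 25/9 = 377678/9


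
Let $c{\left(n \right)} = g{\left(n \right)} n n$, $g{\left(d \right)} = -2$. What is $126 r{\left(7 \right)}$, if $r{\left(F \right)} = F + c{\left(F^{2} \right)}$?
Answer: $-604170$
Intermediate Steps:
$c{\left(n \right)} = - 2 n^{2}$ ($c{\left(n \right)} = - 2 n n = - 2 n^{2}$)
$r{\left(F \right)} = F - 2 F^{4}$ ($r{\left(F \right)} = F - 2 \left(F^{2}\right)^{2} = F - 2 F^{4}$)
$126 r{\left(7 \right)} = 126 \left(7 - 2 \cdot 7^{4}\right) = 126 \left(7 - 4802\right) = 126 \left(-4795\right) = -604170$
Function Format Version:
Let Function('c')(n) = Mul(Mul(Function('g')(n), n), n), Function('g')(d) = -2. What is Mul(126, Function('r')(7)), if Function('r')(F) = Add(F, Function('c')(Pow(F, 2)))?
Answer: -604170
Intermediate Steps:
Function('c')(n) = Mul(-2, Pow(n, 2)) (Function('c')(n) = Mul(Mul(-2, n), n) = Mul(-2, Pow(n, 2)))
Function('r')(F) = Add(F, Mul(-2, Pow(F, 4))) (Function('r')(F) = Add(F, Mul(-2, Pow(Pow(F, 2), 2))) = Add(F, Mul(-2, Pow(F, 4))))
Mul(126, Function('r')(7)) = Mul(126, Add(7, Mul(-2, Pow(7, 4)))) = Mul(126, Add(7, Mul(-2, 2401))) = Mul(126, Add(7, -4802)) = Mul(126, -4795) = -604170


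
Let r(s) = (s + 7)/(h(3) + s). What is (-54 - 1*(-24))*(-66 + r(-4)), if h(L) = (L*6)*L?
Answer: 9891/5 ≈ 1978.2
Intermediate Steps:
h(L) = 6*L² (h(L) = (6*L)*L = 6*L²)
r(s) = (7 + s)/(54 + s) (r(s) = (s + 7)/(6*3² + s) = (7 + s)/(6*9 + s) = (7 + s)/(54 + s))
(-54 - 1*(-24))*(-66 + r(-4)) = (-54 - 1*(-24))*(-66 + (7 - 4)/(54 - 4)) = (-54 + 24)*(-66 + 3/50) = -30*(-66 + (1/50)*3) = -30*(-66 + 3/50) = -30*(-3297/50) = 9891/5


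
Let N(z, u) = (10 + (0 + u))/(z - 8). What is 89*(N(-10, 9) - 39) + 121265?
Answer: 2118601/18 ≈ 1.1770e+5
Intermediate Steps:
N(z, u) = (10 + u)/(-8 + z)
89*(N(-10, 9) - 39) + 121265 = 89*((10 + 9)/(-8 - 10) - 39) + 121265 = 89*(19/(-18) - 39) + 121265 = 89*(-1/18*19 - 39) + 121265 = 89*(-19/18 - 39) + 121265 = 89*(-721/18) + 121265 = -64169/18 + 121265 = 2118601/18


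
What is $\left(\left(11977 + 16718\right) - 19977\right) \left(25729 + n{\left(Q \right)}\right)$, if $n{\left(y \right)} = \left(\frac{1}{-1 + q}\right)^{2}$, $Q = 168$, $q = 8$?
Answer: $\frac{10990974396}{49} \approx 2.2431 \cdot 10^{8}$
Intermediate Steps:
$n{\left(y \right)} = \frac{1}{49}$ ($n{\left(y \right)} = \left(\frac{1}{-1 + 8}\right)^{2} = \left(\frac{1}{7}\right)^{2} = \frac{1}{49}$)
$\left(\left(11977 + 16718\right) - 19977\right) \left(25729 + n{\left(Q \right)}\right) = \left(\left(11977 + 16718\right) - 19977\right) \left(25729 + \frac{1}{49}\right) = \left(28695 - 19977\right) \frac{1260722}{49} = 8718 \cdot \frac{1260722}{49} = \frac{10990974396}{49}$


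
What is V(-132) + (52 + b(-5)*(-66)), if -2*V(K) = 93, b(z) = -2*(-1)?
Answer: -253/2 ≈ -126.50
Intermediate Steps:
b(z) = 2
V(K) = -93/2 (V(K) = -1/2*93 = -93/2)
V(-132) + (52 + b(-5)*(-66)) = -93/2 + (52 + 2*(-66)) = -93/2 + (52 - 132) = -93/2 - 80 = -253/2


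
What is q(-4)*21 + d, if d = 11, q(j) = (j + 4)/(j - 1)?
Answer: 11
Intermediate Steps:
q(j) = (4 + j)/(-1 + j)
q(-4)*21 + d = ((4 - 4)/(-1 - 4))*21 + 11 = (0/(-5))*21 + 11 = -⅕*0*21 + 11 = 0*21 + 11 = 0 + 11 = 11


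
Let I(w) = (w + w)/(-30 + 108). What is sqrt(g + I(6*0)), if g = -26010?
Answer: 51*I*sqrt(10) ≈ 161.28*I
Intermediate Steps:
I(w) = w/39 (I(w) = (2*w)/78 = (2*w)*(1/78) = w/39)
sqrt(g + I(6*0)) = sqrt(-26010 + (6*0)/39) = sqrt(-26010 + (1/39)*0) = sqrt(-26010 + 0) = sqrt(-26010) = 51*I*sqrt(10)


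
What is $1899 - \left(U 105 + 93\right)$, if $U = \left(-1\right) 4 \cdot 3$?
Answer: $3066$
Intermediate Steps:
$U = -12$ ($U = \left(-4\right) 3 = -12$)
$1899 - \left(U 105 + 93\right) = 1899 - \left(\left(-12\right) 105 + 93\right) = 1899 - \left(-1260 + 93\right) = 1899 - -1167 = 1899 + 1167 = 3066$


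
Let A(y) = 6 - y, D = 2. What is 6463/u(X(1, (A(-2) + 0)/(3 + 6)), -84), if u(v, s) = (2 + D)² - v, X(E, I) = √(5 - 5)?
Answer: 6463/16 ≈ 403.94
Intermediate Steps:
X(E, I) = 0 (X(E, I) = √0 = 0)
u(v, s) = 16 - v (u(v, s) = (2 + 2)² - v = 4² - v = 16 - v)
6463/u(X(1, (A(-2) + 0)/(3 + 6)), -84) = 6463/(16 - 1*0) = 6463/(16 + 0) = 6463/16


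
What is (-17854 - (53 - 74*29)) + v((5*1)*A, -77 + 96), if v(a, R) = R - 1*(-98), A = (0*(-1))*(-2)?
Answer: -15644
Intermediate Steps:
A = 0 (A = 0*(-2) = 0)
v(a, R) = 98 + R (v(a, R) = R + 98 = 98 + R)
(-17854 - (53 - 74*29)) + v((5*1)*A, -77 + 96) = (-17854 - (53 - 74*29)) + (98 + (-77 + 96)) = (-17854 - (53 - 2146)) + (98 + 19) = (-17854 - 1*(-2093)) + 117 = (-17854 + 2093) + 117 = -15761 + 117 = -15644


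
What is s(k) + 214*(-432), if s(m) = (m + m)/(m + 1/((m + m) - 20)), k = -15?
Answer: -69426948/751 ≈ -92446.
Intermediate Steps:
s(m) = 2*m/(m + 1/(-20 + 2*m)) (s(m) = (2*m)/(m + 1/(2*m - 20)) = (2*m)/(m + 1/(-20 + 2*m)) = 2*m/(m + 1/(-20 + 2*m)))
s(k) + 214*(-432) = 4*(-15)*(-10 - 15)/(1 - 20*(-15) + 2*(-15)²) + 214*(-432) = 4*(-15)*(-25)/(1 + 300 + 2*225) - 92448 = 4*(-15)*(-25)/(1 + 300 + 450) - 92448 = 4*(-15)*(-25)/751 - 92448 = 4*(-15)*(1/751)*(-25) - 92448 = 1500/751 - 92448 = -69426948/751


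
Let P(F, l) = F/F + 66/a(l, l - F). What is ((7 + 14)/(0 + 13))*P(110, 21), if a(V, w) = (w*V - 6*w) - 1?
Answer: 13335/8684 ≈ 1.5356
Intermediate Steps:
a(V, w) = -1 - 6*w + V*w (a(V, w) = (V*w - 6*w) - 1 = (-6*w + V*w) - 1 = -1 - 6*w + V*w)
P(F, l) = 1 + 66/(-1 - 6*l + 6*F + l*(l - F)) (P(F, l) = F/F + 66/(-1 - 6*(l - F) + l*(l - F)) = 1 + 66/(-1 + (-6*l + 6*F) + l*(l - F)) = 1 + 66/(-1 - 6*l + 6*F + l*(l - F)))
((7 + 14)/(0 + 13))*P(110, 21) = ((7 + 14)/(0 + 13))*(1 - 66/(1 - 6*110 + 6*21 + 21*(110 - 1*21))) = (21/13)*(1 - 66/(1 - 660 + 126 + 21*(110 - 21))) = (21*(1/13))*(1 - 66/(1 - 660 + 126 + 21*89)) = 21*(1 - 66/(1 - 660 + 126 + 1869))/13 = 21*(1 - 66/1336)/13 = 21*(1 - 66*1/1336)/13 = 21*(1 - 33/668)/13 = (21/13)*(635/668) = 13335/8684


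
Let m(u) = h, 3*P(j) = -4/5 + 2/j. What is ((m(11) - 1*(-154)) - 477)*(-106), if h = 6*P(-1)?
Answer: 174158/5 ≈ 34832.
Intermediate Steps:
P(j) = -4/15 + 2/(3*j) (P(j) = (-4/5 + 2/j)/3 = -4/15 + 2/(3*j))
h = -28/5 (h = 6*((2/15)*(5 - 2*(-1))/(-1)) = 6*((2/15)*(-1)*(5 + 2)) = 6*((2/15)*(-1)*7) = 6*(-14/15) = -28/5 ≈ -5.6000)
m(u) = -28/5
((m(11) - 1*(-154)) - 477)*(-106) = ((-28/5 - 1*(-154)) - 477)*(-106) = ((-28/5 + 154) - 477)*(-106) = (742/5 - 477)*(-106) = -1643/5*(-106) = 174158/5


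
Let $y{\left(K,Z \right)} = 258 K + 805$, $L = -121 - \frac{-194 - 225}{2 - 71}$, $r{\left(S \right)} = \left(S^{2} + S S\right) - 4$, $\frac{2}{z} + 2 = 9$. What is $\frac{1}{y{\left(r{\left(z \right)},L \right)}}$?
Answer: $- \frac{49}{9059} \approx -0.005409$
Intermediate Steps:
$z = \frac{2}{7}$ ($z = \frac{2}{-2 + 9} = \frac{2}{7} \approx 0.28571$)
$r{\left(S \right)} = -4 + 2 S^{2}$ ($r{\left(S \right)} = \left(S^{2} + S^{2}\right) - 4 = 2 S^{2} - 4 = -4 + 2 S^{2}$)
$L = - \frac{8768}{69}$ ($L = -121 - - \frac{419}{-69} = -121 - \left(-419\right) \left(- \frac{1}{69}\right) = -121 - \frac{419}{69} = - \frac{8768}{69} \approx -127.07$)
$y{\left(K,Z \right)} = 805 + 258 K$
$\frac{1}{y{\left(r{\left(z \right)},L \right)}} = \frac{1}{805 + 258 \left(-4 + 2 \left(\frac{2}{7}\right)^{2}\right)} = \frac{1}{805 + 258 \left(-4 + 2 \cdot \frac{4}{49}\right)} = \frac{1}{805 + 258 \left(-4 + \frac{8}{49}\right)} = \frac{1}{805 + 258 \left(- \frac{188}{49}\right)} = \frac{1}{805 - \frac{48504}{49}} = \frac{1}{- \frac{9059}{49}} = - \frac{49}{9059}$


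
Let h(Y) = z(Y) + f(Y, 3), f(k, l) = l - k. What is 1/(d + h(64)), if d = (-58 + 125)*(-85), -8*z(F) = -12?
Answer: -2/11509 ≈ -0.00017378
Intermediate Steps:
z(F) = 3/2 (z(F) = -⅛*(-12) = 3/2)
d = -5695 (d = 67*(-85) = -5695)
h(Y) = 9/2 - Y (h(Y) = 3/2 + (3 - Y) = 9/2 - Y)
1/(d + h(64)) = 1/(-5695 + (9/2 - 1*64)) = 1/(-5695 + (9/2 - 64)) = 1/(-5695 - 119/2) = 1/(-11509/2) = -2/11509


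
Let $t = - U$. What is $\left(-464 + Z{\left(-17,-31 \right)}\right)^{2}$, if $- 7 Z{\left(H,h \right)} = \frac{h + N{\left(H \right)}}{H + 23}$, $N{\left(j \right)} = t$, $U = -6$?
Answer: $\frac{378808369}{1764} \approx 2.1474 \cdot 10^{5}$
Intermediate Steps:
$t = 6$ ($t = \left(-1\right) \left(-6\right) = 6$)
$N{\left(j \right)} = 6$
$Z{\left(H,h \right)} = - \frac{6 + h}{7 \left(23 + H\right)}$ ($Z{\left(H,h \right)} = - \frac{\left(h + 6\right) \frac{1}{H + 23}}{7} = - \frac{\left(6 + h\right) \frac{1}{23 + H}}{7} = - \frac{\frac{1}{23 + H} \left(6 + h\right)}{7} = - \frac{6 + h}{7 \left(23 + H\right)}$)
$\left(-464 + Z{\left(-17,-31 \right)}\right)^{2} = \left(-464 + \frac{-6 - -31}{7 \left(23 - 17\right)}\right)^{2} = \left(-464 + \frac{-6 + 31}{7 \cdot 6}\right)^{2} = \left(-464 + \frac{1}{7} \cdot \frac{1}{6} \cdot 25\right)^{2} = \left(-464 + \frac{25}{42}\right)^{2} = \left(- \frac{19463}{42}\right)^{2} = \frac{378808369}{1764}$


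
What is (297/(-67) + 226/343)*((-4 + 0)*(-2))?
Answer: -693832/22981 ≈ -30.192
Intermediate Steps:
(297/(-67) + 226/343)*((-4 + 0)*(-2)) = (297*(-1/67) + 226*(1/343))*(-4*(-2)) = (-297/67 + 226/343)*8 = -86729/22981*8 = -693832/22981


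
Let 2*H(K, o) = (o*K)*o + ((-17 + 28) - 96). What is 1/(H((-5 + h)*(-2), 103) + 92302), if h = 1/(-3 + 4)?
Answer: 2/269391 ≈ 7.4242e-6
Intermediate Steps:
h = 1 (h = 1/1 = 1)
H(K, o) = -85/2 + K*o**2/2 (H(K, o) = ((o*K)*o + ((-17 + 28) - 96))/2 = ((K*o)*o + (11 - 96))/2 = (K*o**2 - 85)/2 = (-85 + K*o**2)/2 = -85/2 + K*o**2/2)
1/(H((-5 + h)*(-2), 103) + 92302) = 1/((-85/2 + (1/2)*((-5 + 1)*(-2))*103**2) + 92302) = 1/((-85/2 + (1/2)*(-4*(-2))*10609) + 92302) = 1/((-85/2 + (1/2)*8*10609) + 92302) = 1/((-85/2 + 42436) + 92302) = 1/(84787/2 + 92302) = 1/(269391/2) = 2/269391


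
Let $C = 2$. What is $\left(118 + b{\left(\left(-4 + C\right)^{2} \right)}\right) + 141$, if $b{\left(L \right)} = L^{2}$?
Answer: $275$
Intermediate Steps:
$\left(118 + b{\left(\left(-4 + C\right)^{2} \right)}\right) + 141 = \left(118 + \left(\left(-4 + 2\right)^{2}\right)^{2}\right) + 141 = \left(118 + \left(\left(-2\right)^{2}\right)^{2}\right) + 141 = \left(118 + 4^{2}\right) + 141 = \left(118 + 16\right) + 141 = 134 + 141 = 275$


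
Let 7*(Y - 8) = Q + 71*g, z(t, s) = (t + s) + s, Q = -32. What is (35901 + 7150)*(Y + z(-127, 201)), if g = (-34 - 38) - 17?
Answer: -188132870/7 ≈ -2.6876e+7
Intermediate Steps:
g = -89 (g = -72 - 17 = -89)
z(t, s) = t + 2*s (z(t, s) = (s + t) + s = t + 2*s)
Y = -6295/7 (Y = 8 + (-32 + 71*(-89))/7 = 8 + (-32 - 6319)/7 = 8 + (1/7)*(-6351) = 8 - 6351/7 = -6295/7 ≈ -899.29)
(35901 + 7150)*(Y + z(-127, 201)) = (35901 + 7150)*(-6295/7 + (-127 + 2*201)) = 43051*(-6295/7 + (-127 + 402)) = 43051*(-6295/7 + 275) = 43051*(-4370/7) = -188132870/7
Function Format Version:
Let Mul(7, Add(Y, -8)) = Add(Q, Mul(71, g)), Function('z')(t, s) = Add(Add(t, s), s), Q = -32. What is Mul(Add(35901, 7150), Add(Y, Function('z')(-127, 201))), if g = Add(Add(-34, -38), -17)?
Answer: Rational(-188132870, 7) ≈ -2.6876e+7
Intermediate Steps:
g = -89 (g = Add(-72, -17) = -89)
Function('z')(t, s) = Add(t, Mul(2, s)) (Function('z')(t, s) = Add(Add(s, t), s) = Add(t, Mul(2, s)))
Y = Rational(-6295, 7) (Y = Add(8, Mul(Rational(1, 7), Add(-32, Mul(71, -89)))) = Add(8, Mul(Rational(1, 7), Add(-32, -6319))) = Add(8, Mul(Rational(1, 7), -6351)) = Add(8, Rational(-6351, 7)) = Rational(-6295, 7) ≈ -899.29)
Mul(Add(35901, 7150), Add(Y, Function('z')(-127, 201))) = Mul(Add(35901, 7150), Add(Rational(-6295, 7), Add(-127, Mul(2, 201)))) = Mul(43051, Add(Rational(-6295, 7), Add(-127, 402))) = Mul(43051, Add(Rational(-6295, 7), 275)) = Mul(43051, Rational(-4370, 7)) = Rational(-188132870, 7)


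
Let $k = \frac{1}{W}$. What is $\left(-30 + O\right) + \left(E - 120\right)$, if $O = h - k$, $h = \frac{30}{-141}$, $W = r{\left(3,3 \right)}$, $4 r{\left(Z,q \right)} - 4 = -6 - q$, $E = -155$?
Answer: $- \frac{71537}{235} \approx -304.41$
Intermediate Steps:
$r{\left(Z,q \right)} = - \frac{1}{2} - \frac{q}{4}$ ($r{\left(Z,q \right)} = 1 + \frac{-6 - q}{4} = 1 - \left(\frac{3}{2} + \frac{q}{4}\right) = - \frac{1}{2} - \frac{q}{4}$)
$W = - \frac{5}{4}$ ($W = - \frac{1}{2} - \frac{3}{4} = - \frac{5}{4} \approx -1.25$)
$h = - \frac{10}{47}$ ($h = 30 \left(- \frac{1}{141}\right) = - \frac{10}{47} \approx -0.21277$)
$k = - \frac{4}{5}$ ($k = \frac{1}{- \frac{5}{4}} = - \frac{4}{5} \approx -0.8$)
$O = \frac{138}{235}$ ($O = - \frac{10}{47} - - \frac{4}{5} = - \frac{10}{47} + \frac{4}{5} = \frac{138}{235} \approx 0.58723$)
$\left(-30 + O\right) + \left(E - 120\right) = \left(-30 + \frac{138}{235}\right) - 275 = - \frac{6912}{235} - 275 = - \frac{71537}{235}$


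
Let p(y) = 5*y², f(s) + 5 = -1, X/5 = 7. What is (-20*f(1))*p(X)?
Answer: 735000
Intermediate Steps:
X = 35 (X = 5*7 = 35)
f(s) = -6 (f(s) = -5 - 1 = -6)
(-20*f(1))*p(X) = (-20*(-6))*(5*35²) = 120*(5*1225) = 120*6125 = 735000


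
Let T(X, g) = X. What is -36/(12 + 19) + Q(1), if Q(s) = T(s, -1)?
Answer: -5/31 ≈ -0.16129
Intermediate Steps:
Q(s) = s
-36/(12 + 19) + Q(1) = -36/(12 + 19) + 1 = -36/31 + 1 = -5/31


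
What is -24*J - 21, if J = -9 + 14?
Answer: -141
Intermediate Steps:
J = 5
-24*J - 21 = -24*5 - 21 = -120 - 21 = -141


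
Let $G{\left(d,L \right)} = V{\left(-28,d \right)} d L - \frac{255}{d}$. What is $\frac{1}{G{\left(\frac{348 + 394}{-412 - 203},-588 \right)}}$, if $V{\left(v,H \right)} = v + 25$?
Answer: $- \frac{152110}{291582507} \approx -0.00052167$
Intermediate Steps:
$V{\left(v,H \right)} = 25 + v$
$G{\left(d,L \right)} = - \frac{255}{d} - 3 L d$ ($G{\left(d,L \right)} = \left(25 - 28\right) d L - \frac{255}{d} = - 3 d L - \frac{255}{d} = - 3 L d - \frac{255}{d} = - \frac{255}{d} - 3 L d$)
$\frac{1}{G{\left(\frac{348 + 394}{-412 - 203},-588 \right)}} = \frac{1}{- \frac{255}{\left(348 + 394\right) \frac{1}{-412 - 203}} - - 1764 \frac{348 + 394}{-412 - 203}} = \frac{1}{- \frac{255}{742 \frac{1}{-615}} - - 1764 \frac{742}{-615}} = \frac{1}{- \frac{255}{742 \left(- \frac{1}{615}\right)} - - 1764 \cdot 742 \left(- \frac{1}{615}\right)} = \frac{1}{- \frac{255}{- \frac{742}{615}} - \left(-1764\right) \left(- \frac{742}{615}\right)} = \frac{1}{\left(-255\right) \left(- \frac{615}{742}\right) - \frac{436296}{205}} = \frac{1}{\frac{156825}{742} - \frac{436296}{205}} = \frac{1}{- \frac{291582507}{152110}} = - \frac{152110}{291582507}$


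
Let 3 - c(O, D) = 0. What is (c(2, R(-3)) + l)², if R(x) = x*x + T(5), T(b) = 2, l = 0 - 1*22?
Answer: 361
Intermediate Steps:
l = -22 (l = 0 - 22 = -22)
R(x) = 2 + x² (R(x) = x*x + 2 = x² + 2 = 2 + x²)
c(O, D) = 3 (c(O, D) = 3 - 1*0 = 3 + 0 = 3)
(c(2, R(-3)) + l)² = (3 - 22)² = (-19)² = 361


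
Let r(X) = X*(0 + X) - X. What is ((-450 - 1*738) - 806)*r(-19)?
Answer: -757720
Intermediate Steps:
r(X) = X² - X (r(X) = X*X - X = X² - X)
((-450 - 1*738) - 806)*r(-19) = ((-450 - 1*738) - 806)*(-19*(-1 - 19)) = ((-450 - 738) - 806)*(-19*(-20)) = (-1188 - 806)*380 = -1994*380 = -757720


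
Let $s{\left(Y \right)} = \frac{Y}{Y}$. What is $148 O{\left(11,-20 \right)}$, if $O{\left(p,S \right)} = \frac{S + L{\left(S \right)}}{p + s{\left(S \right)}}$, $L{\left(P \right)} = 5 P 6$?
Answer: $- \frac{22940}{3} \approx -7646.7$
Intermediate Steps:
$s{\left(Y \right)} = 1$
$L{\left(P \right)} = 30 P$
$O{\left(p,S \right)} = \frac{31 S}{1 + p}$ ($O{\left(p,S \right)} = \frac{S + 30 S}{p + 1} = \frac{31 S}{1 + p}$)
$148 O{\left(11,-20 \right)} = 148 \cdot 31 \left(-20\right) \frac{1}{1 + 11} = 148 \cdot 31 \left(-20\right) \frac{1}{12} = 148 \left(- \frac{155}{3}\right) = - \frac{22940}{3}$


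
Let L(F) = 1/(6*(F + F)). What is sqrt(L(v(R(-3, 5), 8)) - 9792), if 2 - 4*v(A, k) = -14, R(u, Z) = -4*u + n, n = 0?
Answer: I*sqrt(1410045)/12 ≈ 98.954*I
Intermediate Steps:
R(u, Z) = -4*u (R(u, Z) = -4*u + 0 = -4*u)
v(A, k) = 4 (v(A, k) = 1/2 - 1/4*(-14) = 1/2 + 7/2 = 4)
L(F) = 1/(12*F) (L(F) = 1/(6*(2*F)) = 1/(12*F))
sqrt(L(v(R(-3, 5), 8)) - 9792) = sqrt((1/12)/4 - 9792) = sqrt((1/12)*(1/4) - 9792) = sqrt(1/48 - 9792) = sqrt(-470015/48) = I*sqrt(1410045)/12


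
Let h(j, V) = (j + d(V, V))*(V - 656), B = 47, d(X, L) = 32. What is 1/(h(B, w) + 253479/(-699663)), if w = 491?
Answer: -233221/3040120228 ≈ -7.6714e-5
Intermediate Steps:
h(j, V) = (-656 + V)*(32 + j) (h(j, V) = (j + 32)*(V - 656) = (32 + j)*(-656 + V) = (-656 + V)*(32 + j))
1/(h(B, w) + 253479/(-699663)) = 1/((-20992 - 656*47 + 32*491 + 491*47) + 253479/(-699663)) = 1/((-20992 - 30832 + 15712 + 23077) + 253479*(-1/699663)) = 1/(-13035 - 84493/233221) = 1/(-3040120228/233221) = -233221/3040120228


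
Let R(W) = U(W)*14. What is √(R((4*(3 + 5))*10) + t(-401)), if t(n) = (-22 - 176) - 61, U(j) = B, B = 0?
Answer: I*√259 ≈ 16.093*I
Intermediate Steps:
U(j) = 0
t(n) = -259 (t(n) = -198 - 61 = -259)
R(W) = 0 (R(W) = 0*14 = 0)
√(R((4*(3 + 5))*10) + t(-401)) = √(0 - 259) = √(-259) = I*√259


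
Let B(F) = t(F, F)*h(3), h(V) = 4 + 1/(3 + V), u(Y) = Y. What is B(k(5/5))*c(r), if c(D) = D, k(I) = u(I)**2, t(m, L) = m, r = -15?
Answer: -125/2 ≈ -62.500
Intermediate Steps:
k(I) = I**2
B(F) = 25*F/6 (B(F) = F*((13 + 4*3)/(3 + 3)) = F*((13 + 12)/6) = F*((1/6)*25) = F*(25/6) = 25*F/6)
B(k(5/5))*c(r) = (25*(5/5)**2/6)*(-15) = (25*(5*(1/5))**2/6)*(-15) = ((25/6)*1**2)*(-15) = ((25/6)*1)*(-15) = (25/6)*(-15) = -125/2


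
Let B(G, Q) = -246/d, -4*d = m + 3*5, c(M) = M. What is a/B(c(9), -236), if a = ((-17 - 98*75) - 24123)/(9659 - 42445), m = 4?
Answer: 299155/16130712 ≈ 0.018546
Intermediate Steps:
a = 15745/16393 (a = ((-17 - 7350) - 24123)/(-32786) = (-7367 - 24123)*(-1/32786) = -31490*(-1/32786) = 15745/16393 ≈ 0.96047)
d = -19/4 (d = -(4 + 3*5)/4 = -(4 + 15)/4 = -1/4*19 = -19/4 ≈ -4.7500)
B(G, Q) = 984/19 (B(G, Q) = -246/(-19/4) = -246*(-4/19) = 984/19)
a/B(c(9), -236) = 15745/(16393*(984/19)) = (15745/16393)*(19/984) = 299155/16130712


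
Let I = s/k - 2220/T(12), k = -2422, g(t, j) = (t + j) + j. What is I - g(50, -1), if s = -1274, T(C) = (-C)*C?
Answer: -66551/2076 ≈ -32.057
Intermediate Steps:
g(t, j) = t + 2*j (g(t, j) = (j + t) + j = t + 2*j)
T(C) = -C**2
I = 33097/2076 (I = -1274/(-2422) - 2220/((-1*12**2)) = -1274*(-1/2422) - 2220/((-1*144)) = 91/173 - 2220/(-144) = 91/173 - 2220*(-1/144) = 91/173 + 185/12 = 33097/2076 ≈ 15.943)
I - g(50, -1) = 33097/2076 - (50 + 2*(-1)) = 33097/2076 - (50 - 2) = 33097/2076 - 1*48 = 33097/2076 - 48 = -66551/2076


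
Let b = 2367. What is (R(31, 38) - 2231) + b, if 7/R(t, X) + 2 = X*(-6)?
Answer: 31273/230 ≈ 135.97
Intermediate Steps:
R(t, X) = 7/(-2 - 6*X) (R(t, X) = 7/(-2 + X*(-6)) = 7/(-2 - 6*X))
(R(31, 38) - 2231) + b = (-7/(2 + 6*38) - 2231) + 2367 = (-7/(2 + 228) - 2231) + 2367 = (-7/230 - 2231) + 2367 = -513137/230 + 2367 = 31273/230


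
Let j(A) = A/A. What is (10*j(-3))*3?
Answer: 30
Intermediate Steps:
j(A) = 1
(10*j(-3))*3 = (10*1)*3 = 10*3 = 30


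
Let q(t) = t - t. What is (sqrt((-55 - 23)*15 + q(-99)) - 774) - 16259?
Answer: -17033 + 3*I*sqrt(130) ≈ -17033.0 + 34.205*I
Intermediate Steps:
q(t) = 0
(sqrt((-55 - 23)*15 + q(-99)) - 774) - 16259 = (sqrt((-55 - 23)*15 + 0) - 774) - 16259 = (sqrt(-78*15 + 0) - 774) - 16259 = (sqrt(-1170 + 0) - 774) - 16259 = (sqrt(-1170) - 774) - 16259 = (3*I*sqrt(130) - 774) - 16259 = (-774 + 3*I*sqrt(130)) - 16259 = -17033 + 3*I*sqrt(130)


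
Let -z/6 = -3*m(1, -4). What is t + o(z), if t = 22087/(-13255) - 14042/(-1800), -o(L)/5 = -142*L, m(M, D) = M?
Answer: 30506439011/2385900 ≈ 12786.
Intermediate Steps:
z = 18 (z = -(-18) = -6*(-3) = 18)
o(L) = 710*L (o(L) = -(-710)*L = 710*L)
t = 14637011/2385900 (t = 22087*(-1/13255) - 14042*(-1/1800) = -22087/13255 + 7021/900 = 14637011/2385900 ≈ 6.1348)
t + o(z) = 14637011/2385900 + 710*18 = 14637011/2385900 + 12780 = 30506439011/2385900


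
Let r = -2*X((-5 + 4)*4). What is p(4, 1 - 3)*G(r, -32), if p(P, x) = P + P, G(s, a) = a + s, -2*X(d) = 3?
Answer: -232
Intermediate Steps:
X(d) = -3/2 (X(d) = -1/2*3 = -3/2)
r = 3 (r = -2*(-3/2) = 3)
p(P, x) = 2*P
p(4, 1 - 3)*G(r, -32) = (2*4)*(-32 + 3) = 8*(-29) = -232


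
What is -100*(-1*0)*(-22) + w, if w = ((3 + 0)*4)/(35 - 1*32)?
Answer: 4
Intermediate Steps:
w = 4 (w = (3*4)/(35 - 32) = 12/3 = 12*(1/3) = 4)
-100*(-1*0)*(-22) + w = -100*(-1*0)*(-22) + 4 = -0*(-22) + 4 = -100*0 + 4 = 0 + 4 = 4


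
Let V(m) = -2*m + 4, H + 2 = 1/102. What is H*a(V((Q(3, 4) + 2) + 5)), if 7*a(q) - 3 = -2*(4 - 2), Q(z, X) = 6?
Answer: 29/102 ≈ 0.28431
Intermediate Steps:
H = -203/102 (H = -2 + 1/102 = -203/102 ≈ -1.9902)
V(m) = 4 - 2*m
a(q) = -1/7 (a(q) = 3/7 + (-2*(4 - 2))/7 = 3/7 + (-2*2)/7 = 3/7 + (1/7)*(-4) = 3/7 - 4/7 = -1/7)
H*a(V((Q(3, 4) + 2) + 5)) = -203/102*(-1/7) = 29/102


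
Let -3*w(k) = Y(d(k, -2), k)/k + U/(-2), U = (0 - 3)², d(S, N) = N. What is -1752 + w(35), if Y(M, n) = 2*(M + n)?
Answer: -122579/70 ≈ -1751.1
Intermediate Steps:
Y(M, n) = 2*M + 2*n
U = 9 (U = (-3)² = 9)
w(k) = 3/2 - (-4 + 2*k)/(3*k) (w(k) = -((2*(-2) + 2*k)/k + 9/(-2))/3 = -((-4 + 2*k)/k + 9*(-½))/3 = -((-4 + 2*k)/k - 9/2)/3 = -(-9/2 + (-4 + 2*k)/k)/3 = 3/2 - (-4 + 2*k)/(3*k))
-1752 + w(35) = -1752 + (⅙)*(8 + 5*35)/35 = -1752 + (⅙)*(1/35)*(8 + 175) = -1752 + (⅙)*(1/35)*183 = -1752 + 61/70 = -122579/70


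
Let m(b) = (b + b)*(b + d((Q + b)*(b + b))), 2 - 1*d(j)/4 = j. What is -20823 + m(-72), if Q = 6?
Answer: 5462697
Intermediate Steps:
d(j) = 8 - 4*j
m(b) = 2*b*(8 + b - 8*b*(6 + b)) (m(b) = (b + b)*(b + (8 - 4*(6 + b)*(b + b))) = (2*b)*(b + (8 - 4*(6 + b)*2*b)) = (2*b)*(b + (8 - 8*b*(6 + b))) = (2*b)*(8 + b - 8*b*(6 + b)) = 2*b*(8 + b - 8*b*(6 + b)))
-20823 + m(-72) = -20823 + 2*(-72)*(8 - 72 - 8*(-72)*(6 - 72)) = -20823 + 2*(-72)*(8 - 72 - 8*(-72)*(-66)) = -20823 + 2*(-72)*(8 - 72 - 38016) = -20823 + 2*(-72)*(-38080) = -20823 + 5483520 = 5462697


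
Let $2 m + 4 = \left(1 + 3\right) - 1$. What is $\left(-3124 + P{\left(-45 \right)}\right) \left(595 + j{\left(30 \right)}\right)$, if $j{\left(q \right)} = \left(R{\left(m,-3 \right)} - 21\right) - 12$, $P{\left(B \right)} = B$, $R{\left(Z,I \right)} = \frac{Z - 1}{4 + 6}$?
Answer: $- \frac{35610053}{20} \approx -1.7805 \cdot 10^{6}$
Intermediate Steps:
$m = - \frac{1}{2}$ ($m = -2 + \frac{\left(1 + 3\right) - 1}{2} = -2 + \frac{4 - 1}{2} = -2 + \frac{1}{2} \cdot 3 = -2 + \frac{3}{2} = - \frac{1}{2} \approx -0.5$)
$R{\left(Z,I \right)} = - \frac{1}{10} + \frac{Z}{10}$ ($R{\left(Z,I \right)} = \frac{-1 + Z}{10} = \left(-1 + Z\right) \frac{1}{10} = - \frac{1}{10} + \frac{Z}{10}$)
$j{\left(q \right)} = - \frac{663}{20}$ ($j{\left(q \right)} = \left(\left(- \frac{1}{10} + \frac{1}{10} \left(- \frac{1}{2}\right)\right) - 21\right) - 12 = \left(\left(- \frac{1}{10} - \frac{1}{20}\right) - 21\right) - 12 = \left(- \frac{3}{20} - 21\right) - 12 = - \frac{423}{20} - 12 = - \frac{663}{20}$)
$\left(-3124 + P{\left(-45 \right)}\right) \left(595 + j{\left(30 \right)}\right) = \left(-3124 - 45\right) \left(595 - \frac{663}{20}\right) = \left(-3169\right) \frac{11237}{20} = - \frac{35610053}{20}$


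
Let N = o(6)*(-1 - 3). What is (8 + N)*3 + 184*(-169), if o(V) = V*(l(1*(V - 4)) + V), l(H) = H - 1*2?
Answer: -31504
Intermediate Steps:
l(H) = -2 + H (l(H) = H - 2 = -2 + H)
o(V) = V*(-6 + 2*V) (o(V) = V*((-2 + 1*(V - 4)) + V) = V*((-2 + 1*(-4 + V)) + V) = V*((-2 + (-4 + V)) + V) = V*((-6 + V) + V) = V*(-6 + 2*V))
N = -144 (N = (2*6*(-3 + 6))*(-1 - 3) = (2*6*3)*(-4) = 36*(-4) = -144)
(8 + N)*3 + 184*(-169) = (8 - 144)*3 + 184*(-169) = -136*3 - 31096 = -408 - 31096 = -31504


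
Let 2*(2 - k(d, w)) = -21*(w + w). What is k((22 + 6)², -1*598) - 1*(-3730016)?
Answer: 3717460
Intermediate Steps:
k(d, w) = 2 + 21*w (k(d, w) = 2 - (-21)*(w + w)/2 = 2 - (-21)*2*w/2 = 2 - (-21)*w = 2 + 21*w)
k((22 + 6)², -1*598) - 1*(-3730016) = (2 + 21*(-1*598)) - 1*(-3730016) = (2 + 21*(-598)) + 3730016 = (2 - 12558) + 3730016 = -12556 + 3730016 = 3717460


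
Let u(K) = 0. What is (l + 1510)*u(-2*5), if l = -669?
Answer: 0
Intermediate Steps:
(l + 1510)*u(-2*5) = (-669 + 1510)*0 = 841*0 = 0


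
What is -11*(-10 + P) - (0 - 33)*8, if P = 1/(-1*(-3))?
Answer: 1111/3 ≈ 370.33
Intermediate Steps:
P = ⅓ (P = 1/3 = ⅓ ≈ 0.33333)
-11*(-10 + P) - (0 - 33)*8 = -11*(-10 + ⅓) - (0 - 33)*8 = -11*(-29/3) - (-33)*8 = 319/3 - 1*(-264) = 319/3 + 264 = 1111/3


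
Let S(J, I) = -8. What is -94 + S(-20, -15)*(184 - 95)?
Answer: -806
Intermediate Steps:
-94 + S(-20, -15)*(184 - 95) = -94 - 8*(184 - 95) = -94 - 8*89 = -94 - 712 = -806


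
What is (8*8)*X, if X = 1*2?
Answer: 128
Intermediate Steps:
X = 2
(8*8)*X = (8*8)*2 = 64*2 = 128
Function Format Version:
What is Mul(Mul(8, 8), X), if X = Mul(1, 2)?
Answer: 128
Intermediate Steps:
X = 2
Mul(Mul(8, 8), X) = Mul(Mul(8, 8), 2) = Mul(64, 2) = 128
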